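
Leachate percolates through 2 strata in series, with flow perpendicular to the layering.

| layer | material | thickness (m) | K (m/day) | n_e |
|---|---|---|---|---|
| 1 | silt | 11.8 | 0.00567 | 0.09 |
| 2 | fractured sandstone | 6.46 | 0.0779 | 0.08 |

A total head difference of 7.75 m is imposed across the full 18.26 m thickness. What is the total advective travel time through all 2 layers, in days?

441

With flow normal to the layers, continuity requires the same specific discharge q through every layer.
Σ(b_i/K_i) = 11.8/0.00567 + 6.46/0.0779 = 2164 d.
q = Δh / Σ(b_i/K_i) = 7.75 / 2164 = 0.003581 m/day.
In each layer the seepage velocity is v_i = q/n_i, so the layer transit time is t_i = b_i·n_i / q:
  layer 1 (silt): t_1 = 11.8 × 0.09 / 0.003581 = 296.5 d
  layer 2 (fractured sandstone): t_2 = 6.46 × 0.08 / 0.003581 = 144.3 d
Total t = Σ t_i = 440.9 days.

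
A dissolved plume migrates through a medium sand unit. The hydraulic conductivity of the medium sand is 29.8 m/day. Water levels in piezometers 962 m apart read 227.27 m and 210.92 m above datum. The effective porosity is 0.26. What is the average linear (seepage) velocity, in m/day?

1.95

Hydraulic gradient i = (227.27 − 210.92) / 962 = 16.35 / 962 = 0.01700.
Darcy flux q = K · i = 29.80 × 0.01700 = 0.5065 m/day.
Seepage velocity v = q / n_e = 0.5065 / 0.26 = 1.948 m/day.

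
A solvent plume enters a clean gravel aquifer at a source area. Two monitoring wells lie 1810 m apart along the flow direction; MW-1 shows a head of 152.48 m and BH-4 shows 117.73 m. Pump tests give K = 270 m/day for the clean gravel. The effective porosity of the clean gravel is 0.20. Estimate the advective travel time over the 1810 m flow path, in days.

Hydraulic gradient i = (152.48 − 117.73) / 1810 = 34.75 / 1810 = 0.01920.
Darcy flux q = K · i = 270.0 × 0.01920 = 5.184 m/day.
Seepage velocity v = q / n_e = 5.184 / 0.20 = 25.92 m/day.
Travel time t = L / v = 1810 / 25.92 = 69.83 days.

69.8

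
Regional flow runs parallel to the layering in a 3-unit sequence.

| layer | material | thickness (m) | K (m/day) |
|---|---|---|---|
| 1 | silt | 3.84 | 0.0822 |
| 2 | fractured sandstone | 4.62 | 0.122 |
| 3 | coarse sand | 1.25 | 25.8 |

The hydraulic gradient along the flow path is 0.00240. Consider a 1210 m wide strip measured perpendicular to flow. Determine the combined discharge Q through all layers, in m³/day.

96.2

Flow is parallel to layering, so each bed carries its own Darcy discharge and the transmissivities add.
Σ(K_i·b_i) = 0.0822×3.84 + 0.122×4.62 + 25.8×1.25 = 33.13 m²/day.
Hydraulic gradient i = 0.00240.
Q = Σ(K_i·b_i) · W · i = 33.13 × 1210 × 0.002400 = 96.21 m³/day.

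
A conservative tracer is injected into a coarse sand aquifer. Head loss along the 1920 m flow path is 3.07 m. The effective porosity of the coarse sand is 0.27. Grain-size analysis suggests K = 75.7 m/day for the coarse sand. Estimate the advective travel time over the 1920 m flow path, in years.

Hydraulic gradient i = Δh / L = 3.07 / 1920 = 0.001599.
Darcy flux q = K · i = 75.70 × 0.001599 = 0.1210 m/day.
Seepage velocity v = q / n_e = 0.1210 / 0.27 = 0.4483 m/day.
Travel time t = L / v = 1920 / 0.4483 = 4283 days = 11.73 years.

11.7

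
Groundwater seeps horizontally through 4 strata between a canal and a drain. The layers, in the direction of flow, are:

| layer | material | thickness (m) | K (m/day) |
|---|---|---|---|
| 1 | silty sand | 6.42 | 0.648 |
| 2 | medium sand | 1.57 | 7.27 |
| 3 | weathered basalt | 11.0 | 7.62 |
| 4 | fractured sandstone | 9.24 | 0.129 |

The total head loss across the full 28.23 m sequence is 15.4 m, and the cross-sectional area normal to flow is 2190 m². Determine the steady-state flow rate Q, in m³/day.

405

Flow is perpendicular to layering, so the layers act in series and the equivalent K is the thickness-weighted harmonic mean.
Total thickness L = 6.42 + 1.57 + 11.0 + 9.24 = 28.23 m.
Σ(b_i/K_i) = 6.42/0.648 + 1.57/7.27 + 11.0/7.62 + 9.24/0.129 = 83.19 d.
K_eq = L / Σ(b_i/K_i) = 28.23 / 83.19 = 0.3393 m/day.
Q = K_eq · A · (Δh/L) = 0.3393 × 2190 × (15.4/28.23) = 405.4 m³/day.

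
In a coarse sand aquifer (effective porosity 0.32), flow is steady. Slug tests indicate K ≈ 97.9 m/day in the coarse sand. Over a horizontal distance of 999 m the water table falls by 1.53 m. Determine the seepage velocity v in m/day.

Hydraulic gradient i = Δh / L = 1.53 / 999 = 0.001532.
Darcy flux q = K · i = 97.90 × 0.001532 = 0.1499 m/day.
Seepage velocity v = q / n_e = 0.1499 / 0.32 = 0.4686 m/day.

0.469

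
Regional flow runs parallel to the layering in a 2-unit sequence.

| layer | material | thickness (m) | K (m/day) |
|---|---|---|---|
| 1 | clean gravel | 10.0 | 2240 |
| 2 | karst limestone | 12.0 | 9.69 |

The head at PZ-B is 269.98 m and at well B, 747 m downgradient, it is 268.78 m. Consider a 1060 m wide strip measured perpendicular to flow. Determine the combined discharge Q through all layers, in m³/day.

38300

Flow is parallel to layering, so each bed carries its own Darcy discharge and the transmissivities add.
Σ(K_i·b_i) = 2240×10.0 + 9.69×12.0 = 22516 m²/day.
Hydraulic gradient i = (269.98 − 268.78) / 747 = 1.2 / 747 = 0.001606.
Q = Σ(K_i·b_i) · W · i = 22516 × 1060 × 0.001606 = 38341 m³/day.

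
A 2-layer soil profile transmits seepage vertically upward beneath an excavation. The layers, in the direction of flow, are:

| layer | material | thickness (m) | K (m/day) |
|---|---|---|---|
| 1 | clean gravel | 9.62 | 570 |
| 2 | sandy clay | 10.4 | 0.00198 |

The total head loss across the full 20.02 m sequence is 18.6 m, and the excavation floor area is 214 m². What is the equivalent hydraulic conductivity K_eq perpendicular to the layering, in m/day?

Flow is perpendicular to layering, so the layers act in series and the equivalent K is the thickness-weighted harmonic mean.
Total thickness L = 9.62 + 10.4 = 20.02 m.
Σ(b_i/K_i) = 9.62/570 + 10.4/0.00198 = 5253 d.
K_eq = L / Σ(b_i/K_i) = 20.02 / 5253 = 0.003811 m/day.

0.00381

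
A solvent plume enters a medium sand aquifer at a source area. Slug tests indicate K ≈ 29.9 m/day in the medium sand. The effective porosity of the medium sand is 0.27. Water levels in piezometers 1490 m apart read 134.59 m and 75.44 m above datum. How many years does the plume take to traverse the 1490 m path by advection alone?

Hydraulic gradient i = (134.59 − 75.44) / 1490 = 59.15 / 1490 = 0.03970.
Darcy flux q = K · i = 29.90 × 0.03970 = 1.187 m/day.
Seepage velocity v = q / n_e = 1.187 / 0.27 = 4.396 m/day.
Travel time t = L / v = 1490 / 4.396 = 338.9 days = 0.9279 years.

0.928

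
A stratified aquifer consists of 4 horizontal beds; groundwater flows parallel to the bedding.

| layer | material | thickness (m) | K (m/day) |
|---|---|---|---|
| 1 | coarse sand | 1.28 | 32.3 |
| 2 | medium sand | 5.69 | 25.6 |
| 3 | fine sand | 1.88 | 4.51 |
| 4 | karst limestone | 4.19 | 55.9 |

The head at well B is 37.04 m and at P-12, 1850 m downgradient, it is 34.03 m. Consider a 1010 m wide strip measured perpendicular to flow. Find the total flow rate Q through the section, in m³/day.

Flow is parallel to layering, so each bed carries its own Darcy discharge and the transmissivities add.
Σ(K_i·b_i) = 32.3×1.28 + 25.6×5.69 + 4.51×1.88 + 55.9×4.19 = 429.7 m²/day.
Hydraulic gradient i = (37.04 − 34.03) / 1850 = 3.01 / 1850 = 0.001627.
Q = Σ(K_i·b_i) · W · i = 429.7 × 1010 × 0.001627 = 706.1 m³/day.

706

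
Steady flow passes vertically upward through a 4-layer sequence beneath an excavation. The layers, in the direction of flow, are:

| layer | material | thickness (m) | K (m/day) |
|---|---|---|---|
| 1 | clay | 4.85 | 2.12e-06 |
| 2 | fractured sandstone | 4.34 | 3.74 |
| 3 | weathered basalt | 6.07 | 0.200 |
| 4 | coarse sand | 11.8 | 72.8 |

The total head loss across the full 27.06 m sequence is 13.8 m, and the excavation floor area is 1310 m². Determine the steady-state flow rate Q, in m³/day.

Flow is perpendicular to layering, so the layers act in series and the equivalent K is the thickness-weighted harmonic mean.
Total thickness L = 4.85 + 4.34 + 6.07 + 11.8 = 27.06 m.
Σ(b_i/K_i) = 4.85/2.12e-06 + 4.34/3.74 + 6.07/0.200 + 11.8/72.8 = 2.288e+06 d.
K_eq = L / Σ(b_i/K_i) = 27.06 / 2.288e+06 = 1.183e-05 m/day.
Q = K_eq · A · (Δh/L) = 1.183e-05 × 1310 × (13.8/27.06) = 0.007902 m³/day.

0.00790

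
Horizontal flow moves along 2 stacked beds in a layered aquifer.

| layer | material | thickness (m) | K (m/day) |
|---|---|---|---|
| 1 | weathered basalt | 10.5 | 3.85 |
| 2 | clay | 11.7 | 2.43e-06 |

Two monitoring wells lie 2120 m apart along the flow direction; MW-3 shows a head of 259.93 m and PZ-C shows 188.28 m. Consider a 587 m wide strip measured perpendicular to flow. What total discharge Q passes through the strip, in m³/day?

802

Flow is parallel to layering, so each bed carries its own Darcy discharge and the transmissivities add.
Σ(K_i·b_i) = 3.85×10.5 + 2.43e-06×11.7 = 40.43 m²/day.
Hydraulic gradient i = (259.93 − 188.28) / 2120 = 71.65 / 2120 = 0.03380.
Q = Σ(K_i·b_i) · W · i = 40.43 × 587 × 0.03380 = 802.0 m³/day.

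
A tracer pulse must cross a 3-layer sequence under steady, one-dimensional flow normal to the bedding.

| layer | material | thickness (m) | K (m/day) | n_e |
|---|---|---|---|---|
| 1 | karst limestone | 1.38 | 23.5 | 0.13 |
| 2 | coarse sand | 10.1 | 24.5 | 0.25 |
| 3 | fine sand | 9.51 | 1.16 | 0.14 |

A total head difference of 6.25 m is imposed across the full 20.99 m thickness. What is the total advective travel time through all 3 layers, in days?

5.60

With flow normal to the layers, continuity requires the same specific discharge q through every layer.
Σ(b_i/K_i) = 1.38/23.5 + 10.1/24.5 + 9.51/1.16 = 8.669 d.
q = Δh / Σ(b_i/K_i) = 6.25 / 8.669 = 0.7209 m/day.
In each layer the seepage velocity is v_i = q/n_i, so the layer transit time is t_i = b_i·n_i / q:
  layer 1 (karst limestone): t_1 = 1.38 × 0.13 / 0.7209 = 0.2488 d
  layer 2 (coarse sand): t_2 = 10.1 × 0.25 / 0.7209 = 3.502 d
  layer 3 (fine sand): t_3 = 9.51 × 0.14 / 0.7209 = 1.847 d
Total t = Σ t_i = 5.598 days.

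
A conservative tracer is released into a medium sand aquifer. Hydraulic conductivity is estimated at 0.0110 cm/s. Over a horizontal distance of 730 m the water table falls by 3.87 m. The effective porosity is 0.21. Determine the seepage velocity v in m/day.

0.240

Convert K: 0.0110 cm/s × 864 = 9.504 m/day.
Hydraulic gradient i = Δh / L = 3.87 / 730 = 0.005301.
Darcy flux q = K · i = 9.504 × 0.005301 = 0.05038 m/day.
Seepage velocity v = q / n_e = 0.05038 / 0.21 = 0.2399 m/day.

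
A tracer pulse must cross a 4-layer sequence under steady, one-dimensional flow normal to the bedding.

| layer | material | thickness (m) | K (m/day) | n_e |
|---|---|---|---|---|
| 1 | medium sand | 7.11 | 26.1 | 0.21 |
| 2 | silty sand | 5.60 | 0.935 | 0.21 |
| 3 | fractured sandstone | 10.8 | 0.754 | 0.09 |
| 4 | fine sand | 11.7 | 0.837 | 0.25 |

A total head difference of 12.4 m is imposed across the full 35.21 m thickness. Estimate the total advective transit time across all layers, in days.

18.3

With flow normal to the layers, continuity requires the same specific discharge q through every layer.
Σ(b_i/K_i) = 7.11/26.1 + 5.60/0.935 + 10.8/0.754 + 11.7/0.837 = 34.56 d.
q = Δh / Σ(b_i/K_i) = 12.4 / 34.56 = 0.3588 m/day.
In each layer the seepage velocity is v_i = q/n_i, so the layer transit time is t_i = b_i·n_i / q:
  layer 1 (medium sand): t_1 = 7.11 × 0.21 / 0.3588 = 4.162 d
  layer 2 (silty sand): t_2 = 5.60 × 0.21 / 0.3588 = 3.278 d
  layer 3 (fractured sandstone): t_3 = 10.8 × 0.09 / 0.3588 = 2.709 d
  layer 4 (fine sand): t_4 = 11.7 × 0.25 / 0.3588 = 8.153 d
Total t = Σ t_i = 18.30 days.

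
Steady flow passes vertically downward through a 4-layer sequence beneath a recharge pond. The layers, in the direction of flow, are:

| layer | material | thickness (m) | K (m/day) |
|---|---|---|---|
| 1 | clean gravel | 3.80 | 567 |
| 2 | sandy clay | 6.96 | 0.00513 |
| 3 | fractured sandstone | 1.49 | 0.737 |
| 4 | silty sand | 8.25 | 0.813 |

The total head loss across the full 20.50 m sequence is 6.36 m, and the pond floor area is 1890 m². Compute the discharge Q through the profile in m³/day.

8.78

Flow is perpendicular to layering, so the layers act in series and the equivalent K is the thickness-weighted harmonic mean.
Total thickness L = 3.80 + 6.96 + 1.49 + 8.25 = 20.50 m.
Σ(b_i/K_i) = 3.80/567 + 6.96/0.00513 + 1.49/0.737 + 8.25/0.813 = 1369 d.
K_eq = L / Σ(b_i/K_i) = 20.50 / 1369 = 0.01498 m/day.
Q = K_eq · A · (Δh/L) = 0.01498 × 1890 × (6.36/20.50) = 8.781 m³/day.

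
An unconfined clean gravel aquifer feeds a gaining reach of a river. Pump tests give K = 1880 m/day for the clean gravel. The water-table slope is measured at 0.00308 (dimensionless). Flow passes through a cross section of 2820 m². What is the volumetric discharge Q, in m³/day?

16300

Hydraulic gradient i = 0.00308.
Darcy's law: Q = K · A · i = 1880 × 2820 × 0.003080 = 16329 m³/day.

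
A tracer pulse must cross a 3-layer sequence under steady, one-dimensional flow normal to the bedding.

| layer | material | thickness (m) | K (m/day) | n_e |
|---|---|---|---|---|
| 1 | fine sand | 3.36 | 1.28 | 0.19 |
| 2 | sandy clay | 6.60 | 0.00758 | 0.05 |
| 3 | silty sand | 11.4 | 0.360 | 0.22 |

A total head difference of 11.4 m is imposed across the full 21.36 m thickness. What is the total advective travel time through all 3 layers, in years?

0.756

With flow normal to the layers, continuity requires the same specific discharge q through every layer.
Σ(b_i/K_i) = 3.36/1.28 + 6.60/0.00758 + 11.4/0.360 = 905.0 d.
q = Δh / Σ(b_i/K_i) = 11.4 / 905.0 = 0.01260 m/day.
In each layer the seepage velocity is v_i = q/n_i, so the layer transit time is t_i = b_i·n_i / q:
  layer 1 (fine sand): t_1 = 3.36 × 0.19 / 0.01260 = 50.68 d
  layer 2 (sandy clay): t_2 = 6.60 × 0.05 / 0.01260 = 26.20 d
  layer 3 (silty sand): t_3 = 11.4 × 0.22 / 0.01260 = 199.1 d
Total t = Σ t_i = 276.0 days = 0.7556 years.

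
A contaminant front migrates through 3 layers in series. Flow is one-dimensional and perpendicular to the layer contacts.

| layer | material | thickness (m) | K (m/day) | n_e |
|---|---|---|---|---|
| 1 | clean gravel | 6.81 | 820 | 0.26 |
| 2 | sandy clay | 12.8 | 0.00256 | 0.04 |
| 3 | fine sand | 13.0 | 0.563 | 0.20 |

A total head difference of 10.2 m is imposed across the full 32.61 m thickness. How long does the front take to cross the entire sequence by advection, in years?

With flow normal to the layers, continuity requires the same specific discharge q through every layer.
Σ(b_i/K_i) = 6.81/820 + 12.8/0.00256 + 13.0/0.563 = 5023 d.
q = Δh / Σ(b_i/K_i) = 10.2 / 5023 = 0.002031 m/day.
In each layer the seepage velocity is v_i = q/n_i, so the layer transit time is t_i = b_i·n_i / q:
  layer 1 (clean gravel): t_1 = 6.81 × 0.26 / 0.002031 = 872.0 d
  layer 2 (sandy clay): t_2 = 12.8 × 0.04 / 0.002031 = 252.1 d
  layer 3 (fine sand): t_3 = 13.0 × 0.20 / 0.002031 = 1280 d
Total t = Σ t_i = 2404 days = 6.583 years.

6.58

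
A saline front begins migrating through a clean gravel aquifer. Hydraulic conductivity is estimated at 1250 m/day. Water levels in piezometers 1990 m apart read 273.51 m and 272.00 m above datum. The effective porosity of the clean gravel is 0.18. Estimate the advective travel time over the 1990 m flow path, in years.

1.03

Hydraulic gradient i = (273.51 − 272.00) / 1990 = 1.51 / 1990 = 0.0007588.
Darcy flux q = K · i = 1250 × 0.0007588 = 0.9485 m/day.
Seepage velocity v = q / n_e = 0.9485 / 0.18 = 5.269 m/day.
Travel time t = L / v = 1990 / 5.269 = 377.7 days = 1.034 years.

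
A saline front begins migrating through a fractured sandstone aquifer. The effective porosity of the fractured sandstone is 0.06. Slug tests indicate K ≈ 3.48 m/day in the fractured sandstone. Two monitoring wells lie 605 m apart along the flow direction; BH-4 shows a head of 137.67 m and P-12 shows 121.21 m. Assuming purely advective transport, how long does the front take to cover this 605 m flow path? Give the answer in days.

Hydraulic gradient i = (137.67 − 121.21) / 605 = 16.46 / 605 = 0.02721.
Darcy flux q = K · i = 3.480 × 0.02721 = 0.09468 m/day.
Seepage velocity v = q / n_e = 0.09468 / 0.06 = 1.578 m/day.
Travel time t = L / v = 605 / 1.578 = 383.4 days.

383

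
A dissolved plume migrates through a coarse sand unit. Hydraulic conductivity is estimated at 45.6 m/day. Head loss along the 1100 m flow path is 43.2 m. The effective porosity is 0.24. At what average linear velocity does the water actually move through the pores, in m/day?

7.46

Hydraulic gradient i = Δh / L = 43.2 / 1100 = 0.03927.
Darcy flux q = K · i = 45.60 × 0.03927 = 1.791 m/day.
Seepage velocity v = q / n_e = 1.791 / 0.24 = 7.462 m/day.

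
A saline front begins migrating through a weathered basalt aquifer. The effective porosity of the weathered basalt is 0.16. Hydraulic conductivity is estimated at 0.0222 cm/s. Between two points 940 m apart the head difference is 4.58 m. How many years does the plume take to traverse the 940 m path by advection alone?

4.41

Convert K: 0.0222 cm/s × 864 = 19.18 m/day.
Hydraulic gradient i = Δh / L = 4.58 / 940 = 0.004872.
Darcy flux q = K · i = 19.18 × 0.004872 = 0.09346 m/day.
Seepage velocity v = q / n_e = 0.09346 / 0.16 = 0.5841 m/day.
Travel time t = L / v = 940 / 0.5841 = 1609 days = 4.406 years.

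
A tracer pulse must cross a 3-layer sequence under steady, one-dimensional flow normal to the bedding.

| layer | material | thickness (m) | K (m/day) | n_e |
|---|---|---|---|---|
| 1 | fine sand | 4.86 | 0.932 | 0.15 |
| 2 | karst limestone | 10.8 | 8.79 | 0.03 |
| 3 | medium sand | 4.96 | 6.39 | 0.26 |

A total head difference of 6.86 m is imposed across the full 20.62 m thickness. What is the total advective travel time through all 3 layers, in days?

2.47

With flow normal to the layers, continuity requires the same specific discharge q through every layer.
Σ(b_i/K_i) = 4.86/0.932 + 10.8/8.79 + 4.96/6.39 = 7.219 d.
q = Δh / Σ(b_i/K_i) = 6.86 / 7.219 = 0.9502 m/day.
In each layer the seepage velocity is v_i = q/n_i, so the layer transit time is t_i = b_i·n_i / q:
  layer 1 (fine sand): t_1 = 4.86 × 0.15 / 0.9502 = 0.7672 d
  layer 2 (karst limestone): t_2 = 10.8 × 0.03 / 0.9502 = 0.3410 d
  layer 3 (medium sand): t_3 = 4.96 × 0.26 / 0.9502 = 1.357 d
Total t = Σ t_i = 2.465 days.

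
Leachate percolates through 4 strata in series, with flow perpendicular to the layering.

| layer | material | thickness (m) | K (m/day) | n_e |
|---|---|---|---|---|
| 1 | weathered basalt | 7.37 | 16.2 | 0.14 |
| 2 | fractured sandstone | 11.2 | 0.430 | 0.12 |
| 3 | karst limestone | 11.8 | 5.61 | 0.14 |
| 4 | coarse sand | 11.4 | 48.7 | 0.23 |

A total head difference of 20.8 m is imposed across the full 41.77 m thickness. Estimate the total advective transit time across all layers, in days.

With flow normal to the layers, continuity requires the same specific discharge q through every layer.
Σ(b_i/K_i) = 7.37/16.2 + 11.2/0.430 + 11.8/5.61 + 11.4/48.7 = 28.84 d.
q = Δh / Σ(b_i/K_i) = 20.8 / 28.84 = 0.7212 m/day.
In each layer the seepage velocity is v_i = q/n_i, so the layer transit time is t_i = b_i·n_i / q:
  layer 1 (weathered basalt): t_1 = 7.37 × 0.14 / 0.7212 = 1.431 d
  layer 2 (fractured sandstone): t_2 = 11.2 × 0.12 / 0.7212 = 1.863 d
  layer 3 (karst limestone): t_3 = 11.8 × 0.14 / 0.7212 = 2.290 d
  layer 4 (coarse sand): t_4 = 11.4 × 0.23 / 0.7212 = 3.635 d
Total t = Σ t_i = 9.220 days.

9.22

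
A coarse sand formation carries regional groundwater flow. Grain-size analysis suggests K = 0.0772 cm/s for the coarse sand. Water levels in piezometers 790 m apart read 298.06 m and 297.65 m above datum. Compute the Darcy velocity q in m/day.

Convert K: 0.0772 cm/s × 864 = 66.70 m/day.
Hydraulic gradient i = (298.06 − 297.65) / 790 = 0.41 / 790 = 0.0005190.
Specific discharge q = K · i = 66.70 × 0.0005190 = 0.03462 m/day.

0.0346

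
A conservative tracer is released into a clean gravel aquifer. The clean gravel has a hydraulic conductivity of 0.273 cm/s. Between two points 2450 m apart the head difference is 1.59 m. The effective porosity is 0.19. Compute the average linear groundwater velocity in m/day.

0.806

Convert K: 0.273 cm/s × 864 = 235.9 m/day.
Hydraulic gradient i = Δh / L = 1.59 / 2450 = 0.0006490.
Darcy flux q = K · i = 235.9 × 0.0006490 = 0.1531 m/day.
Seepage velocity v = q / n_e = 0.1531 / 0.19 = 0.8057 m/day.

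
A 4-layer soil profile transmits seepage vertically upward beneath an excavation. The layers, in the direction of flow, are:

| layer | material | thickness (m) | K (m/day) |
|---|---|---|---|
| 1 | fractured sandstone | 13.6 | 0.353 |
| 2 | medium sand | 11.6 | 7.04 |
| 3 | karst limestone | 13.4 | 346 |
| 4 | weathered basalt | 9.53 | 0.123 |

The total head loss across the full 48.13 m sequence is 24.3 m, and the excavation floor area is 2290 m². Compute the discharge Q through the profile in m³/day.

473

Flow is perpendicular to layering, so the layers act in series and the equivalent K is the thickness-weighted harmonic mean.
Total thickness L = 13.6 + 11.6 + 13.4 + 9.53 = 48.13 m.
Σ(b_i/K_i) = 13.6/0.353 + 11.6/7.04 + 13.4/346 + 9.53/0.123 = 117.7 d.
K_eq = L / Σ(b_i/K_i) = 48.13 / 117.7 = 0.4089 m/day.
Q = K_eq · A · (Δh/L) = 0.4089 × 2290 × (24.3/48.13) = 472.8 m³/day.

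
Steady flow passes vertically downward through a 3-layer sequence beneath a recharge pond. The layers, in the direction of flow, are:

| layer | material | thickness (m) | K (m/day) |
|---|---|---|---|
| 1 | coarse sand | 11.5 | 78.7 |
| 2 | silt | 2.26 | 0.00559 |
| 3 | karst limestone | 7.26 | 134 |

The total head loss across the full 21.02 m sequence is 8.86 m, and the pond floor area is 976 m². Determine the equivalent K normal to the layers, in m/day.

Flow is perpendicular to layering, so the layers act in series and the equivalent K is the thickness-weighted harmonic mean.
Total thickness L = 11.5 + 2.26 + 7.26 = 21.02 m.
Σ(b_i/K_i) = 11.5/78.7 + 2.26/0.00559 + 7.26/134 = 404.5 d.
K_eq = L / Σ(b_i/K_i) = 21.02 / 404.5 = 0.05197 m/day.

0.0520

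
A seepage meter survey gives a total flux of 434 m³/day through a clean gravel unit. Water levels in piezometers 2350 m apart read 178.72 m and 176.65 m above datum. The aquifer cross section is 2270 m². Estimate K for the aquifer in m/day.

Hydraulic gradient i = (178.72 − 176.65) / 2350 = 2.07 / 2350 = 0.0008809.
From Q = K·A·i, K = Q / (A·i) = 434 / (2270 × 0.0008809) = 217.1 m/day.

217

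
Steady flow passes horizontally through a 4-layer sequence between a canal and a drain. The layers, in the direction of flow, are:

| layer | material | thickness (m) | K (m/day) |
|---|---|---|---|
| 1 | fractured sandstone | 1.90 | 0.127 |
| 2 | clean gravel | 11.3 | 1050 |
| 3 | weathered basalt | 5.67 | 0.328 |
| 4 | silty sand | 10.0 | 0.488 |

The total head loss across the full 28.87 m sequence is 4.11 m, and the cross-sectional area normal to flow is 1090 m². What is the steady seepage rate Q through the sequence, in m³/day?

Flow is perpendicular to layering, so the layers act in series and the equivalent K is the thickness-weighted harmonic mean.
Total thickness L = 1.90 + 11.3 + 5.67 + 10.0 = 28.87 m.
Σ(b_i/K_i) = 1.90/0.127 + 11.3/1050 + 5.67/0.328 + 10.0/0.488 = 52.75 d.
K_eq = L / Σ(b_i/K_i) = 28.87 / 52.75 = 0.5473 m/day.
Q = K_eq · A · (Δh/L) = 0.5473 × 1090 × (4.11/28.87) = 84.93 m³/day.

84.9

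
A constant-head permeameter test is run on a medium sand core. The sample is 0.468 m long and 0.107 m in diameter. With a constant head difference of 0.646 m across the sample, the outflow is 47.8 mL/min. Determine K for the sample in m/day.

Cross-sectional area A = π·(d/2)² = π × (0.107/2)² = 0.008992 m².
Convert discharge: 47.8 mL/min = 7.967e-07 m³/s.
Darcy's law rearranged: K = Q·L / (A·Δh) = 7.967e-07 × 0.468 / (0.008992 × 0.646) = 6.418e-05 m/s = 5.546 m/day.

5.55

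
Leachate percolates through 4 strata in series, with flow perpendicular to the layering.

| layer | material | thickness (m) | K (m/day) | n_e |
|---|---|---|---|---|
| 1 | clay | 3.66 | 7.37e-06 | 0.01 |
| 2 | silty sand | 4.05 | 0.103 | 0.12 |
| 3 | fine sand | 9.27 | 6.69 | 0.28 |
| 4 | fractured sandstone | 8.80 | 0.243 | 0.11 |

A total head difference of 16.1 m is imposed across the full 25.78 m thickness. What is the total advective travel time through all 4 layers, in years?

With flow normal to the layers, continuity requires the same specific discharge q through every layer.
Σ(b_i/K_i) = 3.66/7.37e-06 + 4.05/0.103 + 9.27/6.69 + 8.80/0.243 = 4.967e+05 d.
q = Δh / Σ(b_i/K_i) = 16.1 / 4.967e+05 = 3.241e-05 m/day.
In each layer the seepage velocity is v_i = q/n_i, so the layer transit time is t_i = b_i·n_i / q:
  layer 1 (clay): t_1 = 3.66 × 0.01 / 3.241e-05 = 1129 d
  layer 2 (silty sand): t_2 = 4.05 × 0.12 / 3.241e-05 = 14993 d
  layer 3 (fine sand): t_3 = 9.27 × 0.28 / 3.241e-05 = 80074 d
  layer 4 (fractured sandstone): t_4 = 8.80 × 0.11 / 3.241e-05 = 29863 d
Total t = Σ t_i = 1.261e+05 days = 345.1 years.

345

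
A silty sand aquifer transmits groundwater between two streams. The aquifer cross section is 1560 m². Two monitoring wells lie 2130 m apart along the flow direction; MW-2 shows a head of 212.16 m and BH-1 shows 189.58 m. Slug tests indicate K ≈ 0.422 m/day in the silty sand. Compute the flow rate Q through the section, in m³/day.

6.98

Hydraulic gradient i = (212.16 − 189.58) / 2130 = 22.58 / 2130 = 0.01060.
Darcy's law: Q = K · A · i = 0.4220 × 1560 × 0.01060 = 6.979 m³/day.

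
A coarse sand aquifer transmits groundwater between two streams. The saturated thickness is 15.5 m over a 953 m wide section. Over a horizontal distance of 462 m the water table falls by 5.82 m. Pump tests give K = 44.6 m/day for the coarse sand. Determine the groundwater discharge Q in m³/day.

8300

Cross-sectional area A = 953 × 15.5 = 14772 m².
Hydraulic gradient i = Δh / L = 5.82 / 462 = 0.01260.
Darcy's law: Q = K · A · i = 44.60 × 14772 × 0.01260 = 8299 m³/day.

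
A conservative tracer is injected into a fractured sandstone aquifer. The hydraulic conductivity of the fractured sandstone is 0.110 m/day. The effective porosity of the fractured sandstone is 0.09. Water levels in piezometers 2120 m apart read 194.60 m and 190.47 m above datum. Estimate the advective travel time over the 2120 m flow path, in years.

2440

Hydraulic gradient i = (194.60 − 190.47) / 2120 = 4.13 / 2120 = 0.001948.
Darcy flux q = K · i = 0.1100 × 0.001948 = 0.0002143 m/day.
Seepage velocity v = q / n_e = 0.0002143 / 0.09 = 0.002381 m/day.
Travel time t = L / v = 2120 / 0.002381 = 8.904e+05 days = 2438 years.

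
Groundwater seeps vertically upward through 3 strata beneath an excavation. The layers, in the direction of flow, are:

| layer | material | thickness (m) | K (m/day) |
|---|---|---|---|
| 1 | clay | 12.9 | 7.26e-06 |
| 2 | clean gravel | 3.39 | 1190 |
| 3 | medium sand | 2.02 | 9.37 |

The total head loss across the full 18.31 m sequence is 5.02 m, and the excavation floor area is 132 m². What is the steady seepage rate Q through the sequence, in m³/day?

Flow is perpendicular to layering, so the layers act in series and the equivalent K is the thickness-weighted harmonic mean.
Total thickness L = 12.9 + 3.39 + 2.02 = 18.31 m.
Σ(b_i/K_i) = 12.9/7.26e-06 + 3.39/1190 + 2.02/9.37 = 1.777e+06 d.
K_eq = L / Σ(b_i/K_i) = 18.31 / 1.777e+06 = 1.030e-05 m/day.
Q = K_eq · A · (Δh/L) = 1.030e-05 × 132 × (5.02/18.31) = 0.0003729 m³/day.

0.000373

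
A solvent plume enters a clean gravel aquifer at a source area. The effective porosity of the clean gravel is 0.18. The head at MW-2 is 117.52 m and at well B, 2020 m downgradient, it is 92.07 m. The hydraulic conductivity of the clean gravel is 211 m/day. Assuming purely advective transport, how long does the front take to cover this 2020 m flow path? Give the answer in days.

137

Hydraulic gradient i = (117.52 − 92.07) / 2020 = 25.45 / 2020 = 0.01260.
Darcy flux q = K · i = 211.0 × 0.01260 = 2.658 m/day.
Seepage velocity v = q / n_e = 2.658 / 0.18 = 14.77 m/day.
Travel time t = L / v = 2020 / 14.77 = 136.8 days.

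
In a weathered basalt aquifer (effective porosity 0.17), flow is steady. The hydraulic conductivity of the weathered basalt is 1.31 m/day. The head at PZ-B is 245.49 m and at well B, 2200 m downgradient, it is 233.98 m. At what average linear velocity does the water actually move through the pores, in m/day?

Hydraulic gradient i = (245.49 − 233.98) / 2200 = 11.51 / 2200 = 0.005232.
Darcy flux q = K · i = 1.310 × 0.005232 = 0.006854 m/day.
Seepage velocity v = q / n_e = 0.006854 / 0.17 = 0.04032 m/day.

0.0403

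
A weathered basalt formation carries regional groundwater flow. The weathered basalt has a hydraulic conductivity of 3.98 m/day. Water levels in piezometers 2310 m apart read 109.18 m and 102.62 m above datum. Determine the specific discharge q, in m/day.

Hydraulic gradient i = (109.18 − 102.62) / 2310 = 6.56 / 2310 = 0.002840.
Specific discharge q = K · i = 3.980 × 0.002840 = 0.01130 m/day.

0.0113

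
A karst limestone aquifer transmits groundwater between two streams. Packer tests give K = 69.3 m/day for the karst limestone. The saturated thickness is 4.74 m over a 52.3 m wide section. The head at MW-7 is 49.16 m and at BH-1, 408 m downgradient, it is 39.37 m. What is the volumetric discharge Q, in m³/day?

412

Cross-sectional area A = 52.3 × 4.74 = 247.9 m².
Hydraulic gradient i = (49.16 − 39.37) / 408 = 9.79 / 408 = 0.02400.
Darcy's law: Q = K · A · i = 69.30 × 247.9 × 0.02400 = 412.2 m³/day.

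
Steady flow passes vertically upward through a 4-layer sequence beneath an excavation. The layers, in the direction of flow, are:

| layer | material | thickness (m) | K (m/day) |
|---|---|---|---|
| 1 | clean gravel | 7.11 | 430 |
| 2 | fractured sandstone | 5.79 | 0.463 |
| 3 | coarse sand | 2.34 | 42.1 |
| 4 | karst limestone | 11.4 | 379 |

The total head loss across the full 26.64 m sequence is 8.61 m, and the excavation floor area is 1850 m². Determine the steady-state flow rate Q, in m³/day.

Flow is perpendicular to layering, so the layers act in series and the equivalent K is the thickness-weighted harmonic mean.
Total thickness L = 7.11 + 5.79 + 2.34 + 11.4 = 26.64 m.
Σ(b_i/K_i) = 7.11/430 + 5.79/0.463 + 2.34/42.1 + 11.4/379 = 12.61 d.
K_eq = L / Σ(b_i/K_i) = 26.64 / 12.61 = 2.113 m/day.
Q = K_eq · A · (Δh/L) = 2.113 × 1850 × (8.61/26.64) = 1263 m³/day.

1260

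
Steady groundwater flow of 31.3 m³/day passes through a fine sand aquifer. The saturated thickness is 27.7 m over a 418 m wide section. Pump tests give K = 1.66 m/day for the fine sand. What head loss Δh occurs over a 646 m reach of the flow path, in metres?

Cross-sectional area A = 418 × 27.7 = 11579 m².
From Q = K·A·i, i = Q / (K·A) = 31.3 / (1.660 × 11579) = 0.001628.
Head loss Δh = i · L = 0.001628 × 646 = 1.052 m.

1.05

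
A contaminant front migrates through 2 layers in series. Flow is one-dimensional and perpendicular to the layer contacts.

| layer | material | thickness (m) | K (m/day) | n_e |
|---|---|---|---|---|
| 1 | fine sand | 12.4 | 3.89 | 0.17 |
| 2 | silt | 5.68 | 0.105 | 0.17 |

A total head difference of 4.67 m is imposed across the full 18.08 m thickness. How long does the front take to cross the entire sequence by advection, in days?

With flow normal to the layers, continuity requires the same specific discharge q through every layer.
Σ(b_i/K_i) = 12.4/3.89 + 5.68/0.105 = 57.28 d.
q = Δh / Σ(b_i/K_i) = 4.67 / 57.28 = 0.08153 m/day.
In each layer the seepage velocity is v_i = q/n_i, so the layer transit time is t_i = b_i·n_i / q:
  layer 1 (fine sand): t_1 = 12.4 × 0.17 / 0.08153 = 25.86 d
  layer 2 (silt): t_2 = 5.68 × 0.17 / 0.08153 = 11.84 d
Total t = Σ t_i = 37.70 days.

37.7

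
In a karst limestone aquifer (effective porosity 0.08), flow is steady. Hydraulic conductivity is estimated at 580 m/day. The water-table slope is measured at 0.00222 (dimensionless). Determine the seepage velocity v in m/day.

16.1

Hydraulic gradient i = 0.00222.
Darcy flux q = K · i = 580.0 × 0.002220 = 1.288 m/day.
Seepage velocity v = q / n_e = 1.288 / 0.08 = 16.09 m/day.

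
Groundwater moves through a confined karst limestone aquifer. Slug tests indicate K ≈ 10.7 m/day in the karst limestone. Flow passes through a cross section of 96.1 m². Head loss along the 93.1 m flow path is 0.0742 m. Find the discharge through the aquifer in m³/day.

0.820

Hydraulic gradient i = Δh / L = 0.0742 / 93.1 = 0.0007970.
Darcy's law: Q = K · A · i = 10.70 × 96.10 × 0.0007970 = 0.8195 m³/day.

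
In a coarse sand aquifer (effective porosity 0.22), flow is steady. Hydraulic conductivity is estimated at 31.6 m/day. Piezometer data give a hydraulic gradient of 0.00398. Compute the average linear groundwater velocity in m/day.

0.572

Hydraulic gradient i = 0.00398.
Darcy flux q = K · i = 31.60 × 0.003980 = 0.1258 m/day.
Seepage velocity v = q / n_e = 0.1258 / 0.22 = 0.5717 m/day.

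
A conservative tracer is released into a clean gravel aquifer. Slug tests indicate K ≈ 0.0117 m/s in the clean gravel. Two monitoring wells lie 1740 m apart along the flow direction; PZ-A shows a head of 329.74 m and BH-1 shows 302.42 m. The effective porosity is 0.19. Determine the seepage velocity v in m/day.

Convert K: 0.0117 m/s × 86400 = 1011 m/day.
Hydraulic gradient i = (329.74 − 302.42) / 1740 = 27.32 / 1740 = 0.01570.
Darcy flux q = K · i = 1011 × 0.01570 = 15.87 m/day.
Seepage velocity v = q / n_e = 15.87 / 0.19 = 83.54 m/day.

83.5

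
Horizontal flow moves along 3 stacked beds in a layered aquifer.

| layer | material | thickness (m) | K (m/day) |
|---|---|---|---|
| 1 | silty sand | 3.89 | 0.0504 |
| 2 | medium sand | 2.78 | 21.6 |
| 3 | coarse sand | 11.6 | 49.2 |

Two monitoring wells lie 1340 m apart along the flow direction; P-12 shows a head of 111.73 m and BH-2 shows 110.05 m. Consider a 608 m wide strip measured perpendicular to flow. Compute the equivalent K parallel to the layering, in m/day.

34.5

Flow is parallel to layering, so each bed carries its own Darcy discharge and the transmissivities add.
Σ(K_i·b_i) = 0.0504×3.89 + 21.6×2.78 + 49.2×11.6 = 631.0 m²/day.
Total thickness b = 18.27 m, so K_eq = Σ(K_i·b_i)/b = 34.54 m/day.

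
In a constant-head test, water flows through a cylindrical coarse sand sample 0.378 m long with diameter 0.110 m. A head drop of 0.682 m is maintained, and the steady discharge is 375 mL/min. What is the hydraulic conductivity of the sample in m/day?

31.5

Cross-sectional area A = π·(d/2)² = π × (0.110/2)² = 0.009503 m².
Convert discharge: 375 mL/min = 6.250e-06 m³/s.
Darcy's law rearranged: K = Q·L / (A·Δh) = 6.250e-06 × 0.378 / (0.009503 × 0.682) = 0.0003645 m/s = 31.49 m/day.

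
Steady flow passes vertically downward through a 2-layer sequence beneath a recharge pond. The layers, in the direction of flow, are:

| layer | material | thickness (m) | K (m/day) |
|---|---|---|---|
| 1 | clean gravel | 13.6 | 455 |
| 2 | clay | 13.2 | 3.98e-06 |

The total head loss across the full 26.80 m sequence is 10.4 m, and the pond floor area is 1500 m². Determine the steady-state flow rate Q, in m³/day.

Flow is perpendicular to layering, so the layers act in series and the equivalent K is the thickness-weighted harmonic mean.
Total thickness L = 13.6 + 13.2 = 26.80 m.
Σ(b_i/K_i) = 13.6/455 + 13.2/3.98e-06 = 3.317e+06 d.
K_eq = L / Σ(b_i/K_i) = 26.80 / 3.317e+06 = 8.081e-06 m/day.
Q = K_eq · A · (Δh/L) = 8.081e-06 × 1500 × (10.4/26.80) = 0.004704 m³/day.

0.00470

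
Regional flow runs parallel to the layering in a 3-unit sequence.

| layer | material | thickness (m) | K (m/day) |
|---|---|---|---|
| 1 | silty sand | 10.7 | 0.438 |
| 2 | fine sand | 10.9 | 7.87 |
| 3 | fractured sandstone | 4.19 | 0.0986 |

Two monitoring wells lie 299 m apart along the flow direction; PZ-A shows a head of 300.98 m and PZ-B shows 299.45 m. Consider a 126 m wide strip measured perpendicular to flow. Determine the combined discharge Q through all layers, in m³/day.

Flow is parallel to layering, so each bed carries its own Darcy discharge and the transmissivities add.
Σ(K_i·b_i) = 0.438×10.7 + 7.87×10.9 + 0.0986×4.19 = 90.88 m²/day.
Hydraulic gradient i = (300.98 − 299.45) / 299 = 1.53 / 299 = 0.005117.
Q = Σ(K_i·b_i) · W · i = 90.88 × 126 × 0.005117 = 58.60 m³/day.

58.6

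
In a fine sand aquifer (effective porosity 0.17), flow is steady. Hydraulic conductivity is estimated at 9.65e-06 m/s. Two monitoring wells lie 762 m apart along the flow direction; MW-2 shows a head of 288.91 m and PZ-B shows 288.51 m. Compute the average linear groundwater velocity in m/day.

Convert K: 9.65e-06 m/s × 86400 = 0.8338 m/day.
Hydraulic gradient i = (288.91 − 288.51) / 762 = 0.4 / 762 = 0.0005249.
Darcy flux q = K · i = 0.8338 × 0.0005249 = 0.0004377 m/day.
Seepage velocity v = q / n_e = 0.0004377 / 0.17 = 0.002575 m/day.

0.00257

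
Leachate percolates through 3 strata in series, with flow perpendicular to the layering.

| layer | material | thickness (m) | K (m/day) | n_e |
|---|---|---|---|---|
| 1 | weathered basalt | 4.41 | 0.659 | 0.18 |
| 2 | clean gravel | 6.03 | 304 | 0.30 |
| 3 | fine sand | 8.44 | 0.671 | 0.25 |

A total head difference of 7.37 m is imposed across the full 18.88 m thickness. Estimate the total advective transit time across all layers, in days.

12.3

With flow normal to the layers, continuity requires the same specific discharge q through every layer.
Σ(b_i/K_i) = 4.41/0.659 + 6.03/304 + 8.44/0.671 = 19.29 d.
q = Δh / Σ(b_i/K_i) = 7.37 / 19.29 = 0.3821 m/day.
In each layer the seepage velocity is v_i = q/n_i, so the layer transit time is t_i = b_i·n_i / q:
  layer 1 (weathered basalt): t_1 = 4.41 × 0.18 / 0.3821 = 2.078 d
  layer 2 (clean gravel): t_2 = 6.03 × 0.30 / 0.3821 = 4.735 d
  layer 3 (fine sand): t_3 = 8.44 × 0.25 / 0.3821 = 5.523 d
Total t = Σ t_i = 12.34 days.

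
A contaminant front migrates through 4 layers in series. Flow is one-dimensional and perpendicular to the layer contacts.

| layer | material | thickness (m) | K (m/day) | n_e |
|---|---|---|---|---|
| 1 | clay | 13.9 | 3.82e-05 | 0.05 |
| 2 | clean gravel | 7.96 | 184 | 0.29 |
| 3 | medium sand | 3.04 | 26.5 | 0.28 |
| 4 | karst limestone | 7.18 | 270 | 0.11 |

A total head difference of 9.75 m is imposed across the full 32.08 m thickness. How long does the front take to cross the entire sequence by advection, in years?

With flow normal to the layers, continuity requires the same specific discharge q through every layer.
Σ(b_i/K_i) = 13.9/3.82e-05 + 7.96/184 + 3.04/26.5 + 7.18/270 = 3.639e+05 d.
q = Δh / Σ(b_i/K_i) = 9.75 / 3.639e+05 = 2.679e-05 m/day.
In each layer the seepage velocity is v_i = q/n_i, so the layer transit time is t_i = b_i·n_i / q:
  layer 1 (clay): t_1 = 13.9 × 0.05 / 2.679e-05 = 25938 d
  layer 2 (clean gravel): t_2 = 7.96 × 0.29 / 2.679e-05 = 86151 d
  layer 3 (medium sand): t_3 = 3.04 × 0.28 / 2.679e-05 = 31767 d
  layer 4 (karst limestone): t_4 = 7.18 × 0.11 / 2.679e-05 = 29476 d
Total t = Σ t_i = 1.733e+05 days = 474.6 years.

475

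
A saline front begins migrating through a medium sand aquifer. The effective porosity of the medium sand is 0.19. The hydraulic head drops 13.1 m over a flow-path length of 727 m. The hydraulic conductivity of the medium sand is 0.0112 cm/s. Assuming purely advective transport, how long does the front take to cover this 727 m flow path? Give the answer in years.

Convert K: 0.0112 cm/s × 864 = 9.677 m/day.
Hydraulic gradient i = Δh / L = 13.1 / 727 = 0.01802.
Darcy flux q = K · i = 9.677 × 0.01802 = 0.1744 m/day.
Seepage velocity v = q / n_e = 0.1744 / 0.19 = 0.9177 m/day.
Travel time t = L / v = 727 / 0.9177 = 792.2 days = 2.169 years.

2.17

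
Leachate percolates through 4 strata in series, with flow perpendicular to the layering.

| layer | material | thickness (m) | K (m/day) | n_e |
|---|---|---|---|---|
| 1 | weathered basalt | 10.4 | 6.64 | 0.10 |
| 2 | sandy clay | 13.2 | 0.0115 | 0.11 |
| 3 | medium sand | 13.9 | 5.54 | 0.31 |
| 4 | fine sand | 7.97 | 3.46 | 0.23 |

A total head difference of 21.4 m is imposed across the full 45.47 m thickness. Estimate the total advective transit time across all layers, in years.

With flow normal to the layers, continuity requires the same specific discharge q through every layer.
Σ(b_i/K_i) = 10.4/6.64 + 13.2/0.0115 + 13.9/5.54 + 7.97/3.46 = 1154 d.
q = Δh / Σ(b_i/K_i) = 21.4 / 1154 = 0.01854 m/day.
In each layer the seepage velocity is v_i = q/n_i, so the layer transit time is t_i = b_i·n_i / q:
  layer 1 (weathered basalt): t_1 = 10.4 × 0.10 / 0.01854 = 56.09 d
  layer 2 (sandy clay): t_2 = 13.2 × 0.11 / 0.01854 = 78.31 d
  layer 3 (medium sand): t_3 = 13.9 × 0.31 / 0.01854 = 232.4 d
  layer 4 (fine sand): t_4 = 7.97 × 0.23 / 0.01854 = 98.87 d
Total t = Σ t_i = 465.7 days = 1.275 years.

1.27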